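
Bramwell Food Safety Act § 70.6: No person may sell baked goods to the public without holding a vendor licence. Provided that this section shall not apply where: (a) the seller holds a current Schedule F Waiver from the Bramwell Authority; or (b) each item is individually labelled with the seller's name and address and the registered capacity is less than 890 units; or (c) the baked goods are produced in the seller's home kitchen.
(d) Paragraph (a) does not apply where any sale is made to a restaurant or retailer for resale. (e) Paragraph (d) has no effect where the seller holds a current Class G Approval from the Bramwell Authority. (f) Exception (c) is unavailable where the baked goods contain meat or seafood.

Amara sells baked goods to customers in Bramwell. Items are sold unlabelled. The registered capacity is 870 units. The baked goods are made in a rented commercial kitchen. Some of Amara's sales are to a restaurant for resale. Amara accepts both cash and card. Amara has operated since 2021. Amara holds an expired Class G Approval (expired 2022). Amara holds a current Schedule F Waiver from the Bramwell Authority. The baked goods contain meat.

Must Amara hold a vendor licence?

Exception (a): a current Schedule F Waiver is held — every condition holds. But: (d) is triggered — some sales are to a restaurant for resale. (e), which would lift (d), does not operate here — the Class G Approval is not current. Exception (a) does not apply.
Exception (b) does not apply: items are sold unlabelled.
Exception (c) does not apply: the baked goods are made in a commercial kitchen, not a home kitchen.
No exception displaces § 70.6.

Yes — Amara must hold a vendor licence.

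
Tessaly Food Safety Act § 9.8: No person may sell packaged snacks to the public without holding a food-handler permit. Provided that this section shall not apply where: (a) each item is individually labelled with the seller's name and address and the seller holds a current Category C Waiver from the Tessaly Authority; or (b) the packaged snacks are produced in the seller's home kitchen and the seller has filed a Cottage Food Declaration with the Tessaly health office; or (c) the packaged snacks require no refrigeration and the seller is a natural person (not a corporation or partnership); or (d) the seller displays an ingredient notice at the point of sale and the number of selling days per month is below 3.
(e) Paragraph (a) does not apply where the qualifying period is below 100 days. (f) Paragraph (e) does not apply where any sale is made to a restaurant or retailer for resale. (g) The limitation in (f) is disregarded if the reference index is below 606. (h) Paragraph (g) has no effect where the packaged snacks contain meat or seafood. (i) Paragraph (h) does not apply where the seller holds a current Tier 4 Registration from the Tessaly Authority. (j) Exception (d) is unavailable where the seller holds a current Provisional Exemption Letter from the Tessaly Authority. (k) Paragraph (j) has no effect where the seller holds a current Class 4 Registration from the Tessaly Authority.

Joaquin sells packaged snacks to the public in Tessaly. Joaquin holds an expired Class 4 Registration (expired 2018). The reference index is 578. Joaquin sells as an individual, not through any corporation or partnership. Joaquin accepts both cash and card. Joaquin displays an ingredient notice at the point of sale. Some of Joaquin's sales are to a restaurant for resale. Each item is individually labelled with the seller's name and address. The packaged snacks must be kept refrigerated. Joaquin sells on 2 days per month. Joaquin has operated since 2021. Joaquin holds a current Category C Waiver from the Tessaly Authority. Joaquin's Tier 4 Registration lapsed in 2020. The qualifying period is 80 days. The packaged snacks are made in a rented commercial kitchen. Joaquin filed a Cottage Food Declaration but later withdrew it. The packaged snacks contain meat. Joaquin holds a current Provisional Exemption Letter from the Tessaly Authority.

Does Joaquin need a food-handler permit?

Exception (a)'s conditions are all satisfied: items are individually labelled; a current Category C Waiver is held. Applying paragraphs (e)–(i): (e) would limit (a) — the qualifying period is 80 days, below the 100 days limit — but (f) sets (e) aside: (f) applies — some sales are to a restaurant for resale. (g) would limit (f) — the reference index is 578, below the 606 limit — but (h) sets (g) aside: (h) operates against (g): the packaged snacks contain meat. (i) is inapplicable (there is no Tier 4 Registration in force), so (h) stands. Exception (a) stands.
Exception (b) does not apply: the packaged snacks are made in a commercial kitchen, not a home kitchen.
Exception (c) does not apply: the packaged snacks require refrigeration.
Exception (d)'s conditions are all satisfied: an ingredient notice is displayed; the number of selling days per month is 2, below the 3 limit. Turning to paragraphs (j)–(k): (j) is engaged — a current Provisional Exemption Letter is held. (k), which would lift (j), is not engaged — there is no Class 4 Registration in force. Exception (d) does not apply.

No — exception (a) applies; Joaquin is not required to hold a food-handler permit.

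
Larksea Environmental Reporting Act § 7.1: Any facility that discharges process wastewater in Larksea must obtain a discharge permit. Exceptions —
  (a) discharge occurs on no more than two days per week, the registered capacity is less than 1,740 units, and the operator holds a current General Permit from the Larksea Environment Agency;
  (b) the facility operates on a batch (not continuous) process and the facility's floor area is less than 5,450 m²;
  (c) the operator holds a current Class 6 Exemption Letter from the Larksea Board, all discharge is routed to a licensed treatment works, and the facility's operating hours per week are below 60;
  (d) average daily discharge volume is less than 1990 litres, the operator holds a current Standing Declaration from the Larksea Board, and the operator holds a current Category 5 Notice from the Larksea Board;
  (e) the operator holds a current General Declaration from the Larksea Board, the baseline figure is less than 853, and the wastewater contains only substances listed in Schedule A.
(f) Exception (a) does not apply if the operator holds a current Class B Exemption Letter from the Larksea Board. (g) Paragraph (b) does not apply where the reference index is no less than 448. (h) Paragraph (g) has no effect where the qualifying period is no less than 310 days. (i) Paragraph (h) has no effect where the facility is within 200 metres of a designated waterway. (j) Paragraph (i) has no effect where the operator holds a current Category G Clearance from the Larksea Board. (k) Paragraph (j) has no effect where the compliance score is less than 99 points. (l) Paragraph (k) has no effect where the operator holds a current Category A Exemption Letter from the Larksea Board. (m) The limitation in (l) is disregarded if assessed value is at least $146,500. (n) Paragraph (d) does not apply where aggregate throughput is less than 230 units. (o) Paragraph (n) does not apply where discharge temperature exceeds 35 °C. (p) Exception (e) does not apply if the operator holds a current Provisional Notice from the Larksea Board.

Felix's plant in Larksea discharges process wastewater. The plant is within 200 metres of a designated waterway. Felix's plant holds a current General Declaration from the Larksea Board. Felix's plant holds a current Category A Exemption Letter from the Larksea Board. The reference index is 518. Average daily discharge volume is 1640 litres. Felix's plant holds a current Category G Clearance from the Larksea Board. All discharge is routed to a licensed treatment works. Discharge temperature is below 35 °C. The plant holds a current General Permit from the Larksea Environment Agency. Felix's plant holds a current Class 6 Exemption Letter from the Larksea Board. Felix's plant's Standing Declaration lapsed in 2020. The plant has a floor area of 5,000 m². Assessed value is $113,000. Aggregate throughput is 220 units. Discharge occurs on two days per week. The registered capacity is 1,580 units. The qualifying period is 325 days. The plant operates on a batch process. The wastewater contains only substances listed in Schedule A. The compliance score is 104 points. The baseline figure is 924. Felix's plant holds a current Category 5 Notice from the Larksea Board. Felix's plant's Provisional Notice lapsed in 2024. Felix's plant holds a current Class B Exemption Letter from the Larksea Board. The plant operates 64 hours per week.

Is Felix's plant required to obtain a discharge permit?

Exception (a)'s conditions are all satisfied: discharge occurs on no more than two days per week; the registered capacity is 1,580 units, less than the 1,740 units limit; a current General Permit is held. But applying paragraph (f): (f) operates against (a): a current Class B Exemption Letter is held. Exception (a) does not apply.
All of (b)'s requirements are met (the facility operates on a batch process; the facility's floor area is 5,000 m², less than the 5,450 m² limit). Under paragraphs (g)–(m): (g) is engaged (the reference index is 518, meeting the 448 threshold), but is set aside by (h): (h) is engaged — the qualifying period is 325 days, meeting the 310 days threshold. (i) would limit (h) — the plant is within 200 m of a designated waterway — but (j) sets (i) aside: (j) is engaged — a current Category G Clearance is held. (k) is not engaged (the compliance score is 104 points, not less than 99 points), so (j) stands. So (b) applies.
Exception (c) fails — the facility's operating hours per week are 64, not below 60.
Exception (d) fails — no current Standing Declaration is held.
Exception (e) requires that the baseline figure is less than 853; but the baseline figure is 924, not less than 853, so (e) is unavailable.

No — exception (b) applies; Felix's plant is not required to obtain a discharge permit.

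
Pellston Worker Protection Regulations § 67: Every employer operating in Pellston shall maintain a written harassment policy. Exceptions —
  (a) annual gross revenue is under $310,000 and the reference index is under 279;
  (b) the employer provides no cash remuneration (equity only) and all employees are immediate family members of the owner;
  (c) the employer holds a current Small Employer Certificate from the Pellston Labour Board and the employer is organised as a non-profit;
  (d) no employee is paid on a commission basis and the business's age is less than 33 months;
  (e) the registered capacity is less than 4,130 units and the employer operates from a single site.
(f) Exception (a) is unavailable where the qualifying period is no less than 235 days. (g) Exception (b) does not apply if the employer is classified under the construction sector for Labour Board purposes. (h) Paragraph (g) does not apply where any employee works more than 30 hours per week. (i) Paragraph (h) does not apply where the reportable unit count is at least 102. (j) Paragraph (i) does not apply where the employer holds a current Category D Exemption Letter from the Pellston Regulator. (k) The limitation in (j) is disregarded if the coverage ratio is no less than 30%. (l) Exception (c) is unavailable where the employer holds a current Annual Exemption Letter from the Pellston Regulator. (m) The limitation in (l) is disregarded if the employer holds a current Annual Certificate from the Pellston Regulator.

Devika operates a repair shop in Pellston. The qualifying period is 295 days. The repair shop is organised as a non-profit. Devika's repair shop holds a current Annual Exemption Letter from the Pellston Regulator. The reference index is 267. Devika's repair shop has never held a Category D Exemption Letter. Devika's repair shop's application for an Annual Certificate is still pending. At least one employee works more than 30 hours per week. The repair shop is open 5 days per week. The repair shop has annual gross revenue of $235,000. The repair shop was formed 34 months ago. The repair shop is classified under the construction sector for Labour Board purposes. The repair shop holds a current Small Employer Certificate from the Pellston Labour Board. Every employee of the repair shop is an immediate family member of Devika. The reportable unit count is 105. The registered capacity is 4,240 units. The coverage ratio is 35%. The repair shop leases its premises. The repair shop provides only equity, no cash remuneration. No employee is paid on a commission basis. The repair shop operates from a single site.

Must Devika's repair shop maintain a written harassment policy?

Yes — Devika's repair shop must maintain a written harassment policy.

Exception (a): annual gross revenue is $235,000, under the $310,000 limit; the reference index is 267, under the 279 limit — every condition holds. Turning to paragraph (f): (f) operates against (a): the qualifying period is 295 days, meeting the 235 days threshold. (a) is therefore removed.
Exception (b) is satisfied on its face — remuneration is equity-only; every employee is an immediate family member. Turning to paragraphs (g)–(k): (g) is triggered — the repair shop is classified under the construction sector. (h) is triggered (at least one employee exceeds 30 hours/week), but is itself disapplied by (i): (i) operates — the reportable unit count is 105, meeting the 102 threshold. (j), which would lift (i), is inapplicable — the Category D Exemption Letter is not current. Exception (b) does not apply.
Exception (c) is satisfied on its face — a current Small Employer Certificate is held; the employer is a non-profit. But applying paragraphs (l)–(m): (l) operates — a current Annual Exemption Letter is held. (m), which would lift (l), is inapplicable — no current Annual Certificate is held. (c) is therefore removed.
Exception (d) does not apply: the business's age is 34 months, not less than 33 months.
Exception (e) requires that the registered capacity is less than 4,130 units; but the registered capacity is 4,240 units, not less than 4,130 units, so (e) is unavailable.
No exception applies. The general rule governs.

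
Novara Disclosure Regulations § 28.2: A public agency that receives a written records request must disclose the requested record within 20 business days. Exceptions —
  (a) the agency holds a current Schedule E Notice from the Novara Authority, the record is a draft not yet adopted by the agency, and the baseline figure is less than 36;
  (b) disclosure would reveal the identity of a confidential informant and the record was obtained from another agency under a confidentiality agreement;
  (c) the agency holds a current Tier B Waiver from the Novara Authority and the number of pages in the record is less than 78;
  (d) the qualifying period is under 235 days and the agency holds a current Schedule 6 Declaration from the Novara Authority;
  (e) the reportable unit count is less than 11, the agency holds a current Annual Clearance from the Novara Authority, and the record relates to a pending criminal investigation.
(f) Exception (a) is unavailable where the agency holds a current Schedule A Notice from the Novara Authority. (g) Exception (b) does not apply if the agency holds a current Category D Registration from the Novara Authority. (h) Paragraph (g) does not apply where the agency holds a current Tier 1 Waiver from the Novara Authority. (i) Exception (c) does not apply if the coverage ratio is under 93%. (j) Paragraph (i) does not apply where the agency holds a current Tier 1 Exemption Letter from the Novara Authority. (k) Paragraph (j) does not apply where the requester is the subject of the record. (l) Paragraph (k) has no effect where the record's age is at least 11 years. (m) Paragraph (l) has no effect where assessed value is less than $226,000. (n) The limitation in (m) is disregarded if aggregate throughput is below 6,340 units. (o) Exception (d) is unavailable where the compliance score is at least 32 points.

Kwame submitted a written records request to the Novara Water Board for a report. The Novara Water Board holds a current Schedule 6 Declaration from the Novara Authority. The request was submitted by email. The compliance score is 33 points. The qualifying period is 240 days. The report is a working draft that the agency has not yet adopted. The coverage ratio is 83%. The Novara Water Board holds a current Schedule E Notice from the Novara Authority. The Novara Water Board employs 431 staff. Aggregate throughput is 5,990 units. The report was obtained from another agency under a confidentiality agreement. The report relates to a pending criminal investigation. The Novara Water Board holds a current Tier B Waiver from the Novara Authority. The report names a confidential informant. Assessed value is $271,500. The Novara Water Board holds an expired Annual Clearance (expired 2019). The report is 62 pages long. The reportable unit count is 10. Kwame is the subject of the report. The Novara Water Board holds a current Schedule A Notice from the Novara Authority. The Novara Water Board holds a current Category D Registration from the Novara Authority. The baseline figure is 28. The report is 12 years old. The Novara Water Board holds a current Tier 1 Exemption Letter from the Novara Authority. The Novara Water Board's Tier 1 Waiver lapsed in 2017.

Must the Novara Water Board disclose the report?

Exception (a): a current Schedule E Notice is held; the report is an unadopted draft; the baseline figure is 28, less than the 36 limit — every condition holds. However, paragraph (f) must be considered: (f) operates — a current Schedule A Notice is held. So (a) is unavailable.
All of (b)'s requirements are met (the report names a confidential informant; the report was obtained under a confidentiality agreement). However, paragraphs (g)–(h) must be considered: (g) operates against (b): a current Category D Registration is held. (h) is not triggered (there is no Tier 1 Waiver in force), so (g) stands. So (b) is unavailable.
Exception (c) is satisfied on its face — a current Tier B Waiver is held; the number of pages in the record is 62, less than the 78 limit. Under paragraphs (i)–(n): (i) is engaged (the coverage ratio is 83%, under the 93% limit), but is itself disapplied by (j): (j) is engaged — a current Tier 1 Exemption Letter is held. (k) is engaged (Kwame is the subject of the report), but is overridden by (l): (l) operates against (k): the record's age is 12 years, meeting the 11 years threshold. (m), which would lift (l), is not triggered — assessed value is $271,500, not less than $226,000. (c) remains available.
Exception (d) does not apply: the qualifying period is 240 days, not under 235 days.
Exception (e) does not apply: no current Annual Clearance is held.

No — exception (c) applies; the Novara Water Board is not required to disclose the report.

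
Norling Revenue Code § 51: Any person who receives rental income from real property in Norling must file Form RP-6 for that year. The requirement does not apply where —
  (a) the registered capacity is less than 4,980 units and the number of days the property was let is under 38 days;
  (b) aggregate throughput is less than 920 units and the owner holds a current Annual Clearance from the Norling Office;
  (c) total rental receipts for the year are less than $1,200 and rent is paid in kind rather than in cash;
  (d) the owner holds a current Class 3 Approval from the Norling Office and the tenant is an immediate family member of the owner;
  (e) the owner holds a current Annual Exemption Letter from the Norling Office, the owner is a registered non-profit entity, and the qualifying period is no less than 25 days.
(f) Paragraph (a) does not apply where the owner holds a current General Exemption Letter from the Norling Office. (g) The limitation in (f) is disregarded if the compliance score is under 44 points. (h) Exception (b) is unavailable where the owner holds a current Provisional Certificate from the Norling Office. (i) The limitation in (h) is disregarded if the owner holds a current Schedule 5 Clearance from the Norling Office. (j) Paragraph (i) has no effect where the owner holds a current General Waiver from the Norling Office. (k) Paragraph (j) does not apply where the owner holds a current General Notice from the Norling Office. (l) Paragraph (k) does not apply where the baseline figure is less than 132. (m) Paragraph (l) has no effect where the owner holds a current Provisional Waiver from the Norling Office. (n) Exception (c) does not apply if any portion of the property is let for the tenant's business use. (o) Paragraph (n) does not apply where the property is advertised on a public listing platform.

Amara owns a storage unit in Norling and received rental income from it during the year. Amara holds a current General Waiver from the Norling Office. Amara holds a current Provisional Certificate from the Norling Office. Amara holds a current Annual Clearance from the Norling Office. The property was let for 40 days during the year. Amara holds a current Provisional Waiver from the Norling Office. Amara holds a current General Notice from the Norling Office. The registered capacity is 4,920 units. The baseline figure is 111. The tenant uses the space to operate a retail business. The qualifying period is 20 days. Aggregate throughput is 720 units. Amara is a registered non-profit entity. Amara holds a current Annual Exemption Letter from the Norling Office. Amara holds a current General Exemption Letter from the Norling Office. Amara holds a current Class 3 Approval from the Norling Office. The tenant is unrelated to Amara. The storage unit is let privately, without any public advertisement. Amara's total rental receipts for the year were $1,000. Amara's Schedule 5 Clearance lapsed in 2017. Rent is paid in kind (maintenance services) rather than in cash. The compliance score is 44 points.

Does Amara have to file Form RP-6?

Exception (a) fails — the number of days the property was let is 40 days, not under 38 days.
Exception (b): aggregate throughput is 720 units, less than the 920 units limit; a current Annual Clearance is held — every condition holds. But: (h) operates against (b): a current Provisional Certificate is held. (i), which would lift (h), does not operate here — the Schedule 5 Clearance is not current. Exception (b) does not apply.
Exception (c)'s conditions are all satisfied: total rental receipts for the year are $1,000, less than the $1,200 limit; rent is paid in kind. However, paragraphs (n)–(o) must be considered: (n) operates against (c): the space is let for business use. (o), which would lift (n), is inapplicable — the property is let privately without advertisement. So (c) is unavailable.
Exception (d) fails — the tenant is unrelated to the owner.
Exception (e) fails — the qualifying period is 20 days, short of 25 days.
None of the exceptions is available; § 51 applies in full.

Yes — Amara must file Form RP-6.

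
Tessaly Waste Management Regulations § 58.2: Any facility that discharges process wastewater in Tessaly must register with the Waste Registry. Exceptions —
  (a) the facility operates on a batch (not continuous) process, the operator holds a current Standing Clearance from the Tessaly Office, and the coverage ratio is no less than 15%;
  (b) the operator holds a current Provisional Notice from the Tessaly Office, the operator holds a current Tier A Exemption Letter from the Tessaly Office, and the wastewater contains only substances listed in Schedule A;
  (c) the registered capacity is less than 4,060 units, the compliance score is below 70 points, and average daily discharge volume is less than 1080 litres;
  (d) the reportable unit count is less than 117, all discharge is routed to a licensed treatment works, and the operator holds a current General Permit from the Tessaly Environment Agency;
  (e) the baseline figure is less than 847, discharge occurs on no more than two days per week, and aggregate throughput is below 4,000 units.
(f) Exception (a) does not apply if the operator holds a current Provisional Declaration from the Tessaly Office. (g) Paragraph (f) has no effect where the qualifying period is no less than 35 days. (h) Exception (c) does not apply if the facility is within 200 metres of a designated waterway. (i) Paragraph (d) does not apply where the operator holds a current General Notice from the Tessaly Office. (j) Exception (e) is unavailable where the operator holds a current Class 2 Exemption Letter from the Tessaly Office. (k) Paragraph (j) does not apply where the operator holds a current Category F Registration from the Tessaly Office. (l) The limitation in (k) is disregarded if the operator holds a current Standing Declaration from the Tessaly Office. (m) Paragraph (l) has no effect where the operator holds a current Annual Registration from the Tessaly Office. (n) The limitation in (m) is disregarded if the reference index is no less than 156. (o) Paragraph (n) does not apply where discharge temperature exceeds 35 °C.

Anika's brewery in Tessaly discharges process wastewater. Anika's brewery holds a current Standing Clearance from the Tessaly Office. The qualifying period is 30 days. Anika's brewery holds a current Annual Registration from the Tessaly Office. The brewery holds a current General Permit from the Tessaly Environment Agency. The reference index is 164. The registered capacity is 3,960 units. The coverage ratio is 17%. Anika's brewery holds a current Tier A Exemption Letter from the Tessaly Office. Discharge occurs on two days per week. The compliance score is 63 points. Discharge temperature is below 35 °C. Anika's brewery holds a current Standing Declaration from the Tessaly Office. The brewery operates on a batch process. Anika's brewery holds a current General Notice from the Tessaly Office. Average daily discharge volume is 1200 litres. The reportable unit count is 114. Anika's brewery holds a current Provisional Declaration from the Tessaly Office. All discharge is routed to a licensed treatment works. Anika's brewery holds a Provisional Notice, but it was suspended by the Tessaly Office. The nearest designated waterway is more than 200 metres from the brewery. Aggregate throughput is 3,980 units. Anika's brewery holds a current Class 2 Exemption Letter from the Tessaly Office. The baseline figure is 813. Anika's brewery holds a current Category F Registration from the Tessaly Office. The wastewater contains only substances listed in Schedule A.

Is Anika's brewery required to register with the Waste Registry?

Yes — Anika's brewery must register with the Waste Registry.

All of (a)'s requirements are met (the facility operates on a batch process; a current Standing Clearance is held; the coverage ratio is 17%, meeting the 15% threshold). Turning to paragraphs (f)–(g): (f) is engaged — a current Provisional Declaration is held. (g), which would lift (f), is not engaged — the qualifying period is 30 days, short of 35 days. Exception (a) does not apply.
Exception (b) fails — no current Provisional Notice is held.
Exception (c) fails — average daily discharge volume is 1200 litres, not less than 1080 litres.
Exception (d) is satisfied on its face — the reportable unit count is 114, less than the 117 limit; discharge is routed to a licensed treatment works; a current General Permit is held. Turning to paragraph (i): (i) operates against (d): a current General Notice is held. So (d) is unavailable.
Exception (e) is satisfied on its face — the baseline figure is 813, less than the 847 limit; discharge occurs on no more than two days per week; aggregate throughput is 3,980 units, below the 4,000 units limit. However, paragraphs (j)–(o) must be considered: (j) is engaged — a current Class 2 Exemption Letter is held. (k) would limit (j) — a current Category F Registration is held — but (l) sets (k) aside: (l) operates against (k): a current Standing Declaration is held. (m) applies (a current Annual Registration is held), but yields to (n): (n) operates against (m): the reference index is 164, meeting the 156 threshold. (o) is not triggered (discharge temperature is below 35 °C), so (n) stands. Exception (e) does not apply.
No exception is made out. Anika's brewery falls within the general rule.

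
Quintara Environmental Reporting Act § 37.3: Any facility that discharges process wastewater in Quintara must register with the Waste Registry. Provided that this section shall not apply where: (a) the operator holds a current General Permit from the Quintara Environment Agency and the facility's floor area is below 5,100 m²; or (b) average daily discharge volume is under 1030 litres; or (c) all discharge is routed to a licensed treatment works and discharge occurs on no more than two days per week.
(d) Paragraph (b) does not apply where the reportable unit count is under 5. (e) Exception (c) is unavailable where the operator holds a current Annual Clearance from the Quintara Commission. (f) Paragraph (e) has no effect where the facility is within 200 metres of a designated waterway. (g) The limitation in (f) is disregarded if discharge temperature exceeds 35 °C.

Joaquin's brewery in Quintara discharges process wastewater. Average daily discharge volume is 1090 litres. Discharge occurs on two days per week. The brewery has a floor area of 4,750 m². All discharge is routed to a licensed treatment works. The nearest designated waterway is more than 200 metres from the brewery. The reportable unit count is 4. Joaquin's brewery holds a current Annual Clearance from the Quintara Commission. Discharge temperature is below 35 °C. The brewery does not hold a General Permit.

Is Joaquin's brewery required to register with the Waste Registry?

Exception (a) fails — no General Permit is held.
Exception (b) does not apply: average daily discharge volume is 1090 litres, not under 1030 litres.
All of (c)'s requirements are met (discharge is routed to a licensed treatment works; discharge occurs on no more than two days per week). Turning to paragraphs (e)–(g): (e) operates against (c): a current Annual Clearance is held. (f), which would lift (e), does not operate here — the brewery is more than 200 m from any designated waterway. Exception (c) does not apply.
No exception applies. The general rule governs.

Yes — Joaquin's brewery must register with the Waste Registry.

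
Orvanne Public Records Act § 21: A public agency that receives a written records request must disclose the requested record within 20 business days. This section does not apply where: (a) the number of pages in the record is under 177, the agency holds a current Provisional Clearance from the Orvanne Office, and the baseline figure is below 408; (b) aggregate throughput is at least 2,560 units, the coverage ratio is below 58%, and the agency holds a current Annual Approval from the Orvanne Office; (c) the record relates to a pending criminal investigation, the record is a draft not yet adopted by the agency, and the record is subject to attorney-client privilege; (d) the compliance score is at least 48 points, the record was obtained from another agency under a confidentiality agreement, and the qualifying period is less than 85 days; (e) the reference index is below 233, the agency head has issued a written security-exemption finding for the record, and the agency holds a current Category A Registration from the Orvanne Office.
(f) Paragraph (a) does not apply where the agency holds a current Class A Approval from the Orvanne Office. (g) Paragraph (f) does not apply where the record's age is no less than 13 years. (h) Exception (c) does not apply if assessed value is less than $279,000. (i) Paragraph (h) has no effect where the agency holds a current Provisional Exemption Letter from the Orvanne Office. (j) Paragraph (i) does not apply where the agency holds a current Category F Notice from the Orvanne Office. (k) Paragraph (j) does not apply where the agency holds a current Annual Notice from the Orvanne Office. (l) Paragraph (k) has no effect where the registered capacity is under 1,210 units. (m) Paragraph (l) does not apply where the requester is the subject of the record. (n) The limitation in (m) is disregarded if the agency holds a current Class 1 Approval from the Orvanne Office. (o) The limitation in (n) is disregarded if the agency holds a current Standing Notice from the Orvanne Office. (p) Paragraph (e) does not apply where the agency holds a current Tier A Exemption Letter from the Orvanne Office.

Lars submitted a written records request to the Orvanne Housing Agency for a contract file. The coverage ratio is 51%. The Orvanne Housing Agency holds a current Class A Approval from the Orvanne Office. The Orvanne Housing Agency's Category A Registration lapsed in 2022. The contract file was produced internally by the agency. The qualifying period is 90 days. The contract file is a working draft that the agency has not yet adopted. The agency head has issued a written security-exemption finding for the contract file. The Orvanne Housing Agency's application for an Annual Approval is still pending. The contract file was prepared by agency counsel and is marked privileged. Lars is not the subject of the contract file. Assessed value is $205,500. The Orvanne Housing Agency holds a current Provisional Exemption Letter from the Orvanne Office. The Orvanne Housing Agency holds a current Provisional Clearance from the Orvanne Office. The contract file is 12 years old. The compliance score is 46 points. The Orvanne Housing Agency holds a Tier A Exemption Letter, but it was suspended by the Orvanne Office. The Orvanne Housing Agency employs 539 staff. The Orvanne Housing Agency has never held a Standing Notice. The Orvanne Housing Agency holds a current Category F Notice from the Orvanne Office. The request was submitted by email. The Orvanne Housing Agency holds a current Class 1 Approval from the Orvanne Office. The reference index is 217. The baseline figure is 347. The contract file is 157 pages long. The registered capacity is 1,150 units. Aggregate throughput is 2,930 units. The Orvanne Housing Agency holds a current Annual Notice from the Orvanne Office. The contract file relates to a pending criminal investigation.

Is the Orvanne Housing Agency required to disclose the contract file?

Yes — the Orvanne Housing Agency must disclose the contract file.

Exception (a)'s conditions are all satisfied: the number of pages in the record is 157, under the 177 limit; a current Provisional Clearance is held; the baseline figure is 347, below the 408 limit. However, paragraphs (f)–(g) must be considered: (f) operates against (a): a current Class A Approval is held. (g) is not engaged (the record's age is 12 years, short of 13 years), so (f) stands. So (a) is unavailable.
Exception (b) fails — no current Annual Approval is held.
Exception (c) is satisfied on its face — the contract file relates to a pending investigation; the contract file is an unadopted draft; the contract file is privileged. However, paragraphs (h)–(o) must be considered: (h) operates against (c): assessed value is $205,500, less than the $279,000 limit. (i) would limit (h) — a current Provisional Exemption Letter is held — but (j) sets (i) aside: (j) operates against (i): a current Category F Notice is held. (k) is engaged (a current Annual Notice is held), but is set aside by (l): (l) is engaged — the registered capacity is 1,150 units, under the 1,210 units limit. (m), which would lift (l), does not operate here — Lars is not the subject of the contract file. So (c) is unavailable.
Exception (d) fails — the compliance score is 46 points, short of 48 points.
Exception (e) requires that the agency holds a current Category A Registration from the Orvanne Office; but the Category A Registration is not current, so (e) is unavailable.
None of the exceptions is available; § 21 applies in full.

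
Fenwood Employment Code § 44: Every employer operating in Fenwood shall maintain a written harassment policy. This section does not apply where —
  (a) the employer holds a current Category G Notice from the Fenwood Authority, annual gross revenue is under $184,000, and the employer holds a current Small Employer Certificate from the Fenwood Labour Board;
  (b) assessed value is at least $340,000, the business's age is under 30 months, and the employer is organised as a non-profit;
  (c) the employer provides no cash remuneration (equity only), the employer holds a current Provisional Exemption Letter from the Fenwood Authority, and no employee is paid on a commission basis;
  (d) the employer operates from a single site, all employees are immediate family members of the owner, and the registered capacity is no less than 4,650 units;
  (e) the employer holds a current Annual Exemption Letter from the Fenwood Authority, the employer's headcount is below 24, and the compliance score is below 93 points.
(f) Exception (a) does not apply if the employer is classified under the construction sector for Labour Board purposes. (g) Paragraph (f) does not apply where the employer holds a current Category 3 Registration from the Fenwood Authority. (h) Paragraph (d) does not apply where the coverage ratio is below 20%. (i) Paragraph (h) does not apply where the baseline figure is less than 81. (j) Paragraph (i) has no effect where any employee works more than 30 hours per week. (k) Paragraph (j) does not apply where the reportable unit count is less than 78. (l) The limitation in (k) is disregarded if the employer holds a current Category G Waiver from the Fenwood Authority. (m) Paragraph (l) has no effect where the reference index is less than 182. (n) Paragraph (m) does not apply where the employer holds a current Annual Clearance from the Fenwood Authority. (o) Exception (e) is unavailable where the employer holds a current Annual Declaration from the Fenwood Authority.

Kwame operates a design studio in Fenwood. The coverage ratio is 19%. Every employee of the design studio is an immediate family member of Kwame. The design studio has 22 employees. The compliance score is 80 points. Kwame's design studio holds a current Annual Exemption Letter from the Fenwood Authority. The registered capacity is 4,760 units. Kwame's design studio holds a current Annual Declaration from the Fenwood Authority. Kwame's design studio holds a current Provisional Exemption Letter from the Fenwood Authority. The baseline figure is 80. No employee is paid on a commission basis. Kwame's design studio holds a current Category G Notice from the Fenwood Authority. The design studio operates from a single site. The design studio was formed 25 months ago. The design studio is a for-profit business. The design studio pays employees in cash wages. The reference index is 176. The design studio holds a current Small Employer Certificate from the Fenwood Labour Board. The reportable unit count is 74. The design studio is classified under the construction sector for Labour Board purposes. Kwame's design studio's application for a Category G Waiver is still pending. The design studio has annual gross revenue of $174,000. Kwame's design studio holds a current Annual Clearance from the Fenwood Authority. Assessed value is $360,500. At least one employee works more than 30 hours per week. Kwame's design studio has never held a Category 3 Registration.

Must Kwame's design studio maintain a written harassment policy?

Exception (a): a current Category G Notice is held; annual gross revenue is $174,000, under the $184,000 limit; a current Small Employer Certificate is held — every condition holds. However, paragraphs (f)–(g) must be considered: (f) applies — the design studio is classified under the construction sector. (g), which would lift (f), does not operate here — there is no Category 3 Registration in force. (a) is therefore removed.
Exception (b) fails — the employer is for-profit.
Exception (c) requires that the employer provides no cash remuneration (equity only); but employees are paid cash wages, so (c) is unavailable.
Exception (d)'s conditions are all satisfied: the employer operates from a single site; every employee is an immediate family member; the registered capacity is 4,760 units, meeting the 4,650 units threshold. As to paragraphs (h)–(n): (h) applies (the coverage ratio is 19%, below the 20% limit), but is itself disapplied by (i): (i) is engaged — the baseline figure is 80, less than the 81 limit. (j) would limit (i) — at least one employee exceeds 30 hours/week — but (k) sets (j) aside: (k) operates against (j): the reportable unit count is 74, less than the 78 limit. (l) is not triggered (the Category G Waiver is not current), so (k) stands. So (d) applies.
Exception (e)'s conditions are all satisfied: a current Annual Exemption Letter is held; the employer's headcount is 22, below the 24 limit; the compliance score is 80 points, below the 93 points limit. Turning to paragraph (o): (o) operates against (e): a current Annual Declaration is held. Exception (e) does not apply.

No — exception (d) applies; Kwame's design studio is not required to maintain a written harassment policy.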